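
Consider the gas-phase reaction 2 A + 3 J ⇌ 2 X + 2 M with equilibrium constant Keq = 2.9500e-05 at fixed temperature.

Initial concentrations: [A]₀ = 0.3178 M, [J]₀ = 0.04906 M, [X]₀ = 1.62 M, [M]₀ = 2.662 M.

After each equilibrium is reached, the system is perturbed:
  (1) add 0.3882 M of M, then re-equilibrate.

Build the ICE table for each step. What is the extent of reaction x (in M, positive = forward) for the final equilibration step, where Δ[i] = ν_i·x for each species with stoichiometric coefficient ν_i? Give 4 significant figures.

Q₀ = 1.5594e+06 vs Keq = 2.9500e-05 ⇒ Q>K, reverse
Step 1:
                  A         J         X         M
  I          0.3178   0.04906      1.62     2.662
  C           1.584     2.376    -1.584    -1.584
  E           1.902     2.425   0.03617     1.078
  solve Keq expr → x = -0.7919; check Q = 2.9500e-05
Then add 0.3882 M of M.
Step 2:
                  A         J         X         M
  I           1.902     2.425   0.03617     1.466
  C        0.009057   0.01359 -0.009057 -0.009057
  E           1.911     2.438   0.02711     1.457
  solve Keq expr → x = -0.004528; check Q = 2.9500e-05

x = -0.004528 M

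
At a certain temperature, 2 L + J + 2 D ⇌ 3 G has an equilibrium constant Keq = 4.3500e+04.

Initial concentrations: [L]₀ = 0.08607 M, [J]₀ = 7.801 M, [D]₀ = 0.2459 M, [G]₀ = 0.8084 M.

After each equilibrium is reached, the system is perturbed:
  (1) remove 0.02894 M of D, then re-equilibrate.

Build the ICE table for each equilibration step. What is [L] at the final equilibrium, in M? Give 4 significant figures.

Q₀ = 151.2 vs Keq = 4.3500e+04 ⇒ Q<K, forward
Step 1:
                  L         J         D         G
  init      0.08607     7.801    0.2459    0.8084
  Δ        -0.07702  -0.03851  -0.07702    0.1155
  eq        0.00905     7.762    0.1689    0.9239
  solve Keq expr → x = 0.03851; check Q = 4.3500e+04
Then remove 0.02894 M of D.
Step 2:
                  L         J         D         G
  init      0.00905     7.762    0.1399    0.9239
  Δ        0.001696 8.4783e-04  0.001696 -0.002543
  eq        0.01075     7.763    0.1416    0.9214
  solve Keq expr → x = -8.4783e-04; check Q = 4.3500e+04

[L]_eq = 0.01075 M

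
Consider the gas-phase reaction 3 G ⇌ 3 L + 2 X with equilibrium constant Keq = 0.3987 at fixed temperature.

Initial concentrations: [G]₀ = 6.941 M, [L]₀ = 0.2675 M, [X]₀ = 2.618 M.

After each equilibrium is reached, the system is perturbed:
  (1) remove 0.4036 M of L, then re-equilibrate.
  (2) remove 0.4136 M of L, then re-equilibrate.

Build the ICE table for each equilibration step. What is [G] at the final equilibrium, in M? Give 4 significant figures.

Q₀ = 3.9232e-04 vs Keq = 0.3987 ⇒ Q<K, forward
Step 1:
                   G          L          X
  init         6.941     0.2675      2.618
  Δ           -1.455      1.455     0.9701
  eq           5.486      1.723      3.588
  solve Keq expr → x = 0.4851; check Q = 0.3987
Then remove 0.4036 M of L.
Step 2:
                   G          L          X
  init         5.486      1.319      3.588
  Δ          -0.2675     0.2675     0.1783
  eq           5.218      1.587      3.766
  solve Keq expr → x = 0.08916; check Q = 0.3987
Then remove 0.4136 M of L.
Step 3:
                   G          L          X
  init         5.218      1.173      3.766
  Δ          -0.2806     0.2806      0.187
  eq           4.938      1.454      3.953
  solve Keq expr → x = 0.09352; check Q = 0.3987

[G]_eq = 4.938 M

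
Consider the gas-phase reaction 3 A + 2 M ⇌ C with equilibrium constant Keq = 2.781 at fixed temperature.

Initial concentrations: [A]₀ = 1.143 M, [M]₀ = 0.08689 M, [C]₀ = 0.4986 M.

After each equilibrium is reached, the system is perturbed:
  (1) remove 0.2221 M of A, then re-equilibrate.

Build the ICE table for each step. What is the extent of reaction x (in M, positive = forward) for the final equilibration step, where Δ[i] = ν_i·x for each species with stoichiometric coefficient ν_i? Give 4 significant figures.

x = -0.02088 M

Q₀ = 44.23 vs Keq = 2.781 ⇒ Q>K, reverse
Step 1:
                   A          M          C
  Initial      1.143    0.08689     0.4986
  Change      0.2318     0.1546   -0.07728
  Equil        1.375     0.2415     0.4213
  solve Keq expr → x = -0.07728; check Q = 2.781
Then remove 0.2221 M of A.
Step 2:
                   A          M          C
  Initial      1.153     0.2415     0.4213
  Change     0.06264    0.04176   -0.02088
  Equil        1.215     0.2832     0.4004
  solve Keq expr → x = -0.02088; check Q = 2.781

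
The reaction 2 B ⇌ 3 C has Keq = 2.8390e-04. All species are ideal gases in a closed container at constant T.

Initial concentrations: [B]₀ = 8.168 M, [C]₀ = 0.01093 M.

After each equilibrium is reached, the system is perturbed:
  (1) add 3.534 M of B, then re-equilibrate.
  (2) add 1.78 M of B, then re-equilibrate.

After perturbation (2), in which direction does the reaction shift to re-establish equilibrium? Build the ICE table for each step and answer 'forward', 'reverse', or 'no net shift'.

Q₀ = 1.9572e-08 vs Keq = 2.8390e-04 ⇒ Q<K, forward
Step 1:
                    B           C
  init          8.168     0.01093
  Δ            -0.168       0.252
  eq                8      0.2629
  solve Keq expr → x = 0.08399; check Q = 2.8390e-04
Then add 3.534 M of B.
Step 2:
                    B           C
  init          11.53      0.2629
  Δ          -0.04779     0.07169
  eq            11.49      0.3346
  solve Keq expr → x = 0.0239; check Q = 2.8390e-04
Then add 1.78 M of B.
Step 3:
                    B           C
  init          13.27      0.3346
  Δ          -0.02221     0.03332
  eq            13.24      0.3679
  solve Keq expr → x = 0.01111; check Q = 2.8390e-04

Direction: forward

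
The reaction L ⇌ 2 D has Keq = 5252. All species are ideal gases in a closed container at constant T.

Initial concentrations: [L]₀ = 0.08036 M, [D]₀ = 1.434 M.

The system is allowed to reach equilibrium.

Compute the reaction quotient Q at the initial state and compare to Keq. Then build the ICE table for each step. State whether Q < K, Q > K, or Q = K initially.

Q₀ = 25.59 vs Keq = 5252 ⇒ Q<K, forward
Step 1:
                  L         D
  init      0.08036     1.434
  Δ        -0.07988    0.1598
  eq      4.8363e-04     1.594
  solve Keq expr → x = 0.07988; check Q = 5252

Q₀ = 25.59; Q < K (proceeds forward)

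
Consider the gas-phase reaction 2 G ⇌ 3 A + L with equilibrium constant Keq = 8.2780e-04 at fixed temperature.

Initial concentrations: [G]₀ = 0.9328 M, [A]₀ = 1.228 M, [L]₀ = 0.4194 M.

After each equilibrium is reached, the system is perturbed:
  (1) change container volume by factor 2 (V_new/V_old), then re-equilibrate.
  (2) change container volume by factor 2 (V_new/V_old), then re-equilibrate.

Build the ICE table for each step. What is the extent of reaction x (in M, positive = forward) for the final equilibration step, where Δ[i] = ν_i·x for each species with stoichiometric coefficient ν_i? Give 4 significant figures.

Q₀ = 0.8926 vs Keq = 8.2780e-04 ⇒ Q>K, reverse
Step 1:
                   G          A          L
  Initial     0.9328      1.228     0.4194
  Change       0.637    -0.9556    -0.3185
  Equil         1.57     0.2724     0.1009
  solve Keq expr → x = -0.3185; check Q = 8.2780e-04
Then change container volume by factor 2 (V_new/V_old).
Step 2:
                   G          A          L
  Initial     0.7849     0.1362    0.05044
  Change    -0.03557    0.05335    0.01778
  Equil       0.7493     0.1896    0.06823
  solve Keq expr → x = 0.01778; check Q = 8.2780e-04
Then change container volume by factor 2 (V_new/V_old).
Step 3:
                   G          A          L
  Initial     0.3747    0.09479    0.03411
  Change    -0.02374    0.03561    0.01187
  Equil       0.3509     0.1304    0.04598
  solve Keq expr → x = 0.01187; check Q = 8.2780e-04

x = 0.01187 M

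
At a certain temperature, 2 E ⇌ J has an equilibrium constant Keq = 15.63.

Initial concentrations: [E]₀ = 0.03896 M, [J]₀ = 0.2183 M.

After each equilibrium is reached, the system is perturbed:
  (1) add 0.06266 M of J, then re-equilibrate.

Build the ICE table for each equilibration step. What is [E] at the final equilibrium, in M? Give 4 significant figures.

[E]_eq = 0.1236 M

Q₀ = 143.8 vs Keq = 15.63 ⇒ Q>K, reverse
Step 1:
                   E          J
  Initial    0.03896     0.2183
  Change     0.06942   -0.03471
  Equil       0.1084     0.1836
  solve Keq expr → x = -0.03471; check Q = 15.63
Then add 0.06266 M of J.
Step 2:
                   E          J
  Initial     0.1084     0.2463
  Change     0.01519  -0.007595
  Equil       0.1236     0.2387
  solve Keq expr → x = -0.007595; check Q = 15.63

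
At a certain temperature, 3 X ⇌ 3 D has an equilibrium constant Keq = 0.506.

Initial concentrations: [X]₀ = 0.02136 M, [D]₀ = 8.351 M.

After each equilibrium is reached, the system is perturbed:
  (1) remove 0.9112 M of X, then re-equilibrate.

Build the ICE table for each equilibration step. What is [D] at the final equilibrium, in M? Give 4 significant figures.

[D]_eq = 3.309 M

Q₀ = 5.9760e+07 vs Keq = 0.506 ⇒ Q>K, reverse
Step 1:
                   X          D
  Initial    0.02136      8.351
  Change       4.638     -4.638
  Equil        4.659      3.713
  solve Keq expr → x = -1.546; check Q = 0.506
Then remove 0.9112 M of X.
Step 2:
                   X          D
  Initial      3.748      3.713
  Change      0.4041    -0.4041
  Equil        4.152      3.309
  solve Keq expr → x = -0.1347; check Q = 0.506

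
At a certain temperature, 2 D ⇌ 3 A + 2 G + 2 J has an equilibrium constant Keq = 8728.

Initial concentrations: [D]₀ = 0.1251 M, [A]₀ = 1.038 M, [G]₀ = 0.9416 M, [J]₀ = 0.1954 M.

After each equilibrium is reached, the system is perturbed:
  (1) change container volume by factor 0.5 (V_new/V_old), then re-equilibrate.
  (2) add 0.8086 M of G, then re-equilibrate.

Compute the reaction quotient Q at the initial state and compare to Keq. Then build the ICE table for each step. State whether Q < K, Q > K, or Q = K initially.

Q₀ = 2.419; Q < K (proceeds forward)

Q₀ = 2.419 vs Keq = 8728 ⇒ Q<K, forward
Step 1:
                   D          A          G          J
  init        0.1251      1.038     0.9416     0.1954
  Δ          -0.1203     0.1804     0.1203     0.1203
  eq        0.004826      1.218      1.062     0.3157
  solve Keq expr → x = 0.06014; check Q = 8728
Then change container volume by factor 0.5 (V_new/V_old).
Step 2:
                   D          A          G          J
  init      0.009651      2.437      2.124     0.6313
  Δ          0.03885   -0.05828   -0.03885   -0.03885
  eq          0.0485      2.379      2.085     0.5925
  solve Keq expr → x = -0.01943; check Q = 8728
Then add 0.8086 M of G.
Step 3:
                   D          A          G          J
  init        0.0485      2.379      2.893     0.5925
  Δ          0.01571   -0.02356   -0.01571   -0.01571
  eq         0.06421      2.355      2.878     0.5768
  solve Keq expr → x = -0.007853; check Q = 8728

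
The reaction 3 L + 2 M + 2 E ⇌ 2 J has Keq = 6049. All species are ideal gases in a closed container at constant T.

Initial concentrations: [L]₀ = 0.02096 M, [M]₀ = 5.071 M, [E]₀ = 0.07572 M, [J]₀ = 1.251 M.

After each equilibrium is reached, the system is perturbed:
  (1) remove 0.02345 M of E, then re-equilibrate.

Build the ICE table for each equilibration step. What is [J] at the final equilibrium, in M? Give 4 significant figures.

[J]_eq = 1.201 M

Q₀ = 1.1527e+06 vs Keq = 6049 ⇒ Q>K, reverse
Step 1:
                    L           M           E           J
  init        0.02096       5.071     0.07572       1.251
  Δ            0.0655     0.04367     0.04367    -0.04367
  eq          0.08646       5.115      0.1194       1.207
  solve Keq expr → x = -0.02183; check Q = 6049
Then remove 0.02345 M of E.
Step 2:
                    L           M           E           J
  init        0.08646       5.115     0.09594       1.207
  Δ          0.009145    0.006097    0.006097   -0.006097
  eq           0.0956       5.121       0.102       1.201
  solve Keq expr → x = -0.003048; check Q = 6049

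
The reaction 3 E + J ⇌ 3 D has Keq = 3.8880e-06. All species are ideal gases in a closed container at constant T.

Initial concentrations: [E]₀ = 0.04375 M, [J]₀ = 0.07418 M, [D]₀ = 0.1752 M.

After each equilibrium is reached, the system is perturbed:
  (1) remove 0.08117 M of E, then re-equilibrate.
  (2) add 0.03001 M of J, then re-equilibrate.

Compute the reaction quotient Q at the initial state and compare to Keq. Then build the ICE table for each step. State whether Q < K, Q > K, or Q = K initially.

Q₀ = 865.7; Q > K (proceeds reverse)

Q₀ = 865.7 vs Keq = 3.8880e-06 ⇒ Q>K, reverse
Step 1:
                   E          J          D
  I          0.04375    0.07418     0.1752
  C           0.1735    0.05782    -0.1735
  E           0.2172      0.132   0.001739
  solve Keq expr → x = -0.05782; check Q = 3.8880e-06
Then remove 0.08117 M of E.
Step 2:
                   E          J          D
  I            0.136      0.132   0.001739
  C       6.4412e-04 2.1471e-04 -6.4412e-04
  E           0.1367     0.1322   0.001095
  solve Keq expr → x = -2.1471e-04; check Q = 3.8880e-06
Then add 0.03001 M of J.
Step 3:
                   E          J          D
  I           0.1367     0.1622   0.001095
  C       -7.6545e-05 -2.5515e-05 7.6545e-05
  E           0.1366     0.1622   0.001171
  solve Keq expr → x = 2.5515e-05; check Q = 3.8880e-06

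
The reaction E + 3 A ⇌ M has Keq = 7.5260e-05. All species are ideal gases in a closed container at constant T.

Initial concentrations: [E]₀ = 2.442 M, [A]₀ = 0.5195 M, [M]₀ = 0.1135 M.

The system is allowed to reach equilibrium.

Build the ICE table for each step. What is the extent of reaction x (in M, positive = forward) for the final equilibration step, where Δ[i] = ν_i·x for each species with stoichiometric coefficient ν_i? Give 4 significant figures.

x = -0.1134 M

Q₀ = 0.3315 vs Keq = 7.5260e-05 ⇒ Q>K, reverse
Step 1:
                   E          A          M
  init         2.442     0.5195     0.1135
  Δ           0.1134     0.3401    -0.1134
  eq           2.555     0.8596 1.2217e-04
  solve Keq expr → x = -0.1134; check Q = 7.5260e-05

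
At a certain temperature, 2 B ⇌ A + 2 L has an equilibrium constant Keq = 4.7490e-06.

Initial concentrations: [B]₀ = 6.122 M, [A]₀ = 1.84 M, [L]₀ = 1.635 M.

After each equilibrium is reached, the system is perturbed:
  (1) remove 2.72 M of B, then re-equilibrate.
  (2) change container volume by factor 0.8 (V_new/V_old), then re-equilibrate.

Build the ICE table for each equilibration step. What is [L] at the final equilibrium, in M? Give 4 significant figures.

[L]_eq = 0.01208 M

Q₀ = 0.1312 vs Keq = 4.7490e-06 ⇒ Q>K, reverse
Step 1:
                    B           A           L
  init          6.122        1.84       1.635
  Δ             1.618     -0.8092      -1.618
  eq             7.74       1.031     0.01661
  solve Keq expr → x = -0.8092; check Q = 4.7490e-06
Then remove 2.72 M of B.
Step 2:
                    B           A           L
  init           5.02       1.031     0.01661
  Δ          0.005811   -0.002905   -0.005811
  eq            5.026       1.028      0.0108
  solve Keq expr → x = -0.002905; check Q = 4.7490e-06
Then change container volume by factor 0.8 (V_new/V_old).
Step 3:
                    B           A           L
  init          6.283       1.285      0.0135
  Δ           0.00142 -7.0981e-04    -0.00142
  eq            6.284       1.284     0.01208
  solve Keq expr → x = -7.0981e-04; check Q = 4.7490e-06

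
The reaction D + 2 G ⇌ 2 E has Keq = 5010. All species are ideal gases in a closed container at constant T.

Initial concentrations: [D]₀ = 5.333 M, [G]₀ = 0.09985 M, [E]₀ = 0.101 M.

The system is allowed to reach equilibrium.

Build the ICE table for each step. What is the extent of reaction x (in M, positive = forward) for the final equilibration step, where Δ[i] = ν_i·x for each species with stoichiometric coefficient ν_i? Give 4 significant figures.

Q₀ = 0.1919 vs Keq = 5010 ⇒ Q<K, forward
Step 1:
                  D         G         E
  Initial     5.333   0.09985     0.101
  Change   -0.04931  -0.09862   0.09862
  Equil       5.284  0.001227    0.1996
  solve Keq expr → x = 0.04931; check Q = 5010

x = 0.04931 M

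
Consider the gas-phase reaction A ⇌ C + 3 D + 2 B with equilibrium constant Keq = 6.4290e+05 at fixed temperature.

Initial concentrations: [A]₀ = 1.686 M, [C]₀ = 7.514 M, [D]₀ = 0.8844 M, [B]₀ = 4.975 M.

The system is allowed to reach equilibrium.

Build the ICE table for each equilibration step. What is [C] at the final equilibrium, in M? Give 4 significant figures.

Q₀ = 76.3 vs Keq = 6.4290e+05 ⇒ Q<K, forward
Step 1:
                   A          C          D          B
  Initial      1.686      7.514     0.8844      4.975
  Change      -1.535      1.535      4.606       3.07
  Equil       0.1508      9.049       5.49      8.045
  solve Keq expr → x = 1.535; check Q = 6.4290e+05

[C]_eq = 9.049 M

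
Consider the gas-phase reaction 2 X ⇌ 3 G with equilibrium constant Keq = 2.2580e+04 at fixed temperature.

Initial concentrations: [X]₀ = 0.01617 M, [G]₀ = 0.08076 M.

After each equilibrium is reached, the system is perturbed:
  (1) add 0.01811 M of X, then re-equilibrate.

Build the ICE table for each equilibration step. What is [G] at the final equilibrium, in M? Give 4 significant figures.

Q₀ = 2.015 vs Keq = 2.2580e+04 ⇒ Q<K, forward
Step 1:
                  X         G
  Initial   0.01617   0.08076
  Change   -0.01594   0.02392
  Equil   2.2538e-04    0.1047
  solve Keq expr → x = 0.007972; check Q = 2.2580e+04
Then add 0.01811 M of X.
Step 2:
                  X         G
  Initial   0.01834    0.1047
  Change   -0.01802   0.02703
  Equil   3.1808e-04    0.1317
  solve Keq expr → x = 0.009009; check Q = 2.2580e+04

[G]_eq = 0.1317 M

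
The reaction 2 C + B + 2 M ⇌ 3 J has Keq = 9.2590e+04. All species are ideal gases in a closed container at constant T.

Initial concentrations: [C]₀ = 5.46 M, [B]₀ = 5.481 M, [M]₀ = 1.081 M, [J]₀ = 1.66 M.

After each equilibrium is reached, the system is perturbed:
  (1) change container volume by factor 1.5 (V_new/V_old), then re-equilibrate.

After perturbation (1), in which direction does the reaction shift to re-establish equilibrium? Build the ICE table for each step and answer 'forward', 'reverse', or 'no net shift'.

Direction: reverse

Q₀ = 0.02396 vs Keq = 9.2590e+04 ⇒ Q<K, forward
Step 1:
                   C          B          M          J
  init          5.46      5.481      1.081       1.66
  Δ           -1.079    -0.5395     -1.079      1.618
  eq           4.381      4.942   0.002003      3.278
  solve Keq expr → x = 0.5395; check Q = 9.2590e+04
Then change container volume by factor 1.5 (V_new/V_old).
Step 2:
                   C          B          M          J
  init         2.921      3.294   0.001335      2.186
  Δ       6.6581e-04 3.3290e-04 6.6581e-04 -9.9871e-04
  eq           2.921      3.295   0.002001      2.185
  solve Keq expr → x = -3.3290e-04; check Q = 9.2590e+04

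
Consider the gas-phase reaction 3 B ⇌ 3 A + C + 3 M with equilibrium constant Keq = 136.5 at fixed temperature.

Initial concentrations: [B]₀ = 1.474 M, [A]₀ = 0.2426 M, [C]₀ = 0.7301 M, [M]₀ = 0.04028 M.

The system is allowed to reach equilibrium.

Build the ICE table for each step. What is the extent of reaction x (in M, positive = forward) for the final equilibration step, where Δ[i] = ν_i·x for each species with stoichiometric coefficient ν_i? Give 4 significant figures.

Q₀ = 2.1273e-07 vs Keq = 136.5 ⇒ Q<K, forward
Step 1:
                   B          A          C          M
  Initial      1.474     0.2426     0.7301    0.04028
  Change      -1.144      1.144     0.3813      1.144
  Equil       0.3302      1.386      1.111      1.184
  solve Keq expr → x = 0.3813; check Q = 136.5

x = 0.3813 M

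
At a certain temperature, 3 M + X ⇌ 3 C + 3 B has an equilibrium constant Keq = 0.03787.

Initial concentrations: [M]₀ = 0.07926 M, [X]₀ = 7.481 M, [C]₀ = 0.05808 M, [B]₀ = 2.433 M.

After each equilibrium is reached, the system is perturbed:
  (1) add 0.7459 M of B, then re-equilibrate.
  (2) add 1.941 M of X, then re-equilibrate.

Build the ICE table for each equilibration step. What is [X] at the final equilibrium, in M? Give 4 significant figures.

[X]_eq = 9.433 M

Q₀ = 0.7575 vs Keq = 0.03787 ⇒ Q>K, reverse
Step 1:
                  M         X         C         B
  Initial   0.07926     7.481   0.05808     2.433
  Change     0.0286  0.009535   -0.0286   -0.0286
  Equil      0.1079     7.491   0.02948     2.404
  solve Keq expr → x = -0.009535; check Q = 0.03787
Then add 0.7459 M of B.
Step 2:
                  M         X         C         B
  Initial    0.1079     7.491   0.02948      3.15
  Change   0.005737  0.001912 -0.005737 -0.005737
  Equil      0.1136     7.492   0.02374     3.145
  solve Keq expr → x = -0.001912; check Q = 0.03787
Then add 1.941 M of X.
Step 3:
                  M         X         C         B
  Initial    0.1136     9.433   0.02374     3.145
  Change  -0.001535 -5.1181e-04  0.001535  0.001535
  Equil      0.1121     9.433   0.02527     3.146
  solve Keq expr → x = 5.1181e-04; check Q = 0.03787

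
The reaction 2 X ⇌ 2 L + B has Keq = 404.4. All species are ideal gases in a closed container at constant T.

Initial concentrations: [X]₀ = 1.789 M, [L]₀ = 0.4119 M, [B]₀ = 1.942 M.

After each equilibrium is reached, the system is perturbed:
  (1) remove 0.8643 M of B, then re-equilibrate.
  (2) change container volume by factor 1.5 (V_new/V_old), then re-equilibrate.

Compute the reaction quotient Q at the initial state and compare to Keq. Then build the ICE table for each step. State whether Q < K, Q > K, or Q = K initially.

Q₀ = 0.1029; Q < K (proceeds forward)

Q₀ = 0.1029 vs Keq = 404.4 ⇒ Q<K, forward
Step 1:
                    X           L           B
  Initial       1.789      0.4119       1.942
  Change       -1.621       1.621      0.8106
  Equil        0.1677       2.033       2.753
  solve Keq expr → x = 0.8106; check Q = 404.4
Then remove 0.8643 M of B.
Step 2:
                    X           L           B
  Initial      0.1677       2.033       1.888
  Change      -0.0265      0.0265     0.01325
  Equil        0.1412        2.06       1.902
  solve Keq expr → x = 0.01325; check Q = 404.4
Then change container volume by factor 1.5 (V_new/V_old).
Step 3:
                    X           L           B
  Initial     0.09416       1.373       1.268
  Change     -0.01613     0.01613    0.008064
  Equil       0.07803       1.389       1.276
  solve Keq expr → x = 0.008064; check Q = 404.4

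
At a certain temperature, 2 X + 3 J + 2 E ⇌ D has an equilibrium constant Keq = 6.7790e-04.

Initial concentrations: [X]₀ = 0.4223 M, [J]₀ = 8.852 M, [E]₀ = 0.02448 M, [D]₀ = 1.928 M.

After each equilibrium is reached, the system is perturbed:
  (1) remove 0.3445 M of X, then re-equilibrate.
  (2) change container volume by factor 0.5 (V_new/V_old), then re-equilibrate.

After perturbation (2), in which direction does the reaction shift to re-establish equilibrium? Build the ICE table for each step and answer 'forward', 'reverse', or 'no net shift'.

Direction: forward

Q₀ = 26.01 vs Keq = 6.7790e-04 ⇒ Q>K, reverse
Step 1:
                  X         J         E         D
  Initial    0.4223     8.852   0.02448     1.928
  Change     0.9733      1.46    0.9733   -0.4866
  Equil       1.396     10.31    0.9978     1.441
  solve Keq expr → x = -0.4866; check Q = 6.7790e-04
Then remove 0.3445 M of X.
Step 2:
                  X         J         E         D
  Initial     1.051     10.31    0.9978     1.441
  Change     0.1268    0.1902    0.1268  -0.06341
  Equil       1.178      10.5     1.125     1.378
  solve Keq expr → x = -0.06341; check Q = 6.7790e-04
Then change container volume by factor 0.5 (V_new/V_old).
Step 3:
                  X         J         E         D
  Initial     2.356        21     2.249     2.756
  Change     -1.372    -2.057    -1.372    0.6858
  Equil      0.9843     18.95    0.8777     3.442
  solve Keq expr → x = 0.6858; check Q = 6.7790e-04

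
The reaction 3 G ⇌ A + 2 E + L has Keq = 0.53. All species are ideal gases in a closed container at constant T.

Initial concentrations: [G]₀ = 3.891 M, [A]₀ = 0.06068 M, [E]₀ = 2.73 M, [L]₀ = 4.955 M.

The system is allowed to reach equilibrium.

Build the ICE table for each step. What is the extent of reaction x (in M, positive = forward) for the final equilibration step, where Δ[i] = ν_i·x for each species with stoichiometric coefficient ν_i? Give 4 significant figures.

x = 0.2464 M

Q₀ = 0.03804 vs Keq = 0.53 ⇒ Q<K, forward
Step 1:
                   G          A          E          L
  init         3.891    0.06068       2.73      4.955
  Δ          -0.7393     0.2464     0.4929     0.2464
  eq           3.152     0.3071      3.223      5.201
  solve Keq expr → x = 0.2464; check Q = 0.53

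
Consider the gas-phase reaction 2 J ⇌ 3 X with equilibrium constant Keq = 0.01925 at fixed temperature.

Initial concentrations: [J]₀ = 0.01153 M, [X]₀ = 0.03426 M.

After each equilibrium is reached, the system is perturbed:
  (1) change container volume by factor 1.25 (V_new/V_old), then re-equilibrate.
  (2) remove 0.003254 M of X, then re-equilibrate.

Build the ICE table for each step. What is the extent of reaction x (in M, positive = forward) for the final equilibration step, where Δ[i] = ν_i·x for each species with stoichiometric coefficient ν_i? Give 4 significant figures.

x = 7.3330e-04 M

Q₀ = 0.3025 vs Keq = 0.01925 ⇒ Q>K, reverse
Step 1:
                   J          X
  init       0.01153    0.03426
  Δ          0.00931   -0.01396
  eq         0.02084     0.0203
  solve Keq expr → x = -0.004655; check Q = 0.01925
Then change container volume by factor 1.25 (V_new/V_old).
Step 2:
                   J          X
  init       0.01667    0.01624
  Δ       -5.6899e-04 8.5349e-04
  eq          0.0161    0.01709
  solve Keq expr → x = 2.8450e-04; check Q = 0.01925
Then remove 0.003254 M of X.
Step 3:
                   J          X
  init        0.0161    0.01384
  Δ        -0.001467     0.0022
  eq         0.01464    0.01604
  solve Keq expr → x = 7.3330e-04; check Q = 0.01925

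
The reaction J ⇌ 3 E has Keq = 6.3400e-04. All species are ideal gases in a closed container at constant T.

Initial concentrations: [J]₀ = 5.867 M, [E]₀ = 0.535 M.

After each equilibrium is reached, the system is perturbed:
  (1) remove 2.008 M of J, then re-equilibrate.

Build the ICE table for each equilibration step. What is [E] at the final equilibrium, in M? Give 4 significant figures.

Q₀ = 0.0261 vs Keq = 6.3400e-04 ⇒ Q>K, reverse
Step 1:
                   J          E
  I            5.867      0.535
  C           0.1263     -0.379
  E            5.993      0.156
  solve Keq expr → x = -0.1263; check Q = 6.3400e-04
Then remove 2.008 M of J.
Step 2:
                   J          E
  I            3.985      0.156
  C          0.00659   -0.01977
  E            3.992     0.1363
  solve Keq expr → x = -0.00659; check Q = 6.3400e-04

[E]_eq = 0.1363 M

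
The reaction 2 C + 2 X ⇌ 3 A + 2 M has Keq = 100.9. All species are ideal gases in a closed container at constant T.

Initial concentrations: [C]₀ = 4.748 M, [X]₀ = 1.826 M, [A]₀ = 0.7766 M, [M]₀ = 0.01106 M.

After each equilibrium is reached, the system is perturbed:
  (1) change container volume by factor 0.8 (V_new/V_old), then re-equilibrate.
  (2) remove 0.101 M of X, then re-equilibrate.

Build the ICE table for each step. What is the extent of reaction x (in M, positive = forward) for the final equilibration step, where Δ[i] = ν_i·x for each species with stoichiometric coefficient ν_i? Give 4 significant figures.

Q₀ = 7.6222e-07 vs Keq = 100.9 ⇒ Q<K, forward
Step 1:
                   C          X          A          M
  I            4.748      1.826     0.7766    0.01106
  C           -1.557     -1.557      2.336      1.557
  E            3.191     0.2687      3.113      1.568
  solve Keq expr → x = 0.7786; check Q = 100.9
Then change container volume by factor 0.8 (V_new/V_old).
Step 2:
                   C          X          A          M
  I            3.988     0.3359      3.891       1.96
  C           0.0265     0.0265   -0.03975    -0.0265
  E            4.015     0.3624      3.851      1.934
  solve Keq expr → x = -0.01325; check Q = 100.9
Then remove 0.101 M of X.
Step 3:
                   C          X          A          M
  I            4.015     0.2614      3.851      1.934
  C          0.06859    0.06859    -0.1029   -0.06859
  E            4.083       0.33      3.748      1.865
  solve Keq expr → x = -0.0343; check Q = 100.9

x = -0.0343 M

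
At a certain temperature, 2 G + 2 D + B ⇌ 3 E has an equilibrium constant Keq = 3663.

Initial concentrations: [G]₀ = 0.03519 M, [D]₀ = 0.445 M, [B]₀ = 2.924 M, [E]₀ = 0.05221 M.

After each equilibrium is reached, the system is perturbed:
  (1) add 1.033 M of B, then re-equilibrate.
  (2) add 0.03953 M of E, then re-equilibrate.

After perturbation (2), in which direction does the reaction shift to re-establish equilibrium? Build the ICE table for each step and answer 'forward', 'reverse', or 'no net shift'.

Q₀ = 0.1985 vs Keq = 3663 ⇒ Q<K, forward
Step 1:
                    G           D           B           E
  Initial     0.03519       0.445       2.924     0.05221
  Change      -0.0344     -0.0344     -0.0172      0.0516
  Equil    7.8944e-04      0.4106       2.907      0.1038
  solve Keq expr → x = 0.0172; check Q = 3663
Then add 1.033 M of B.
Step 2:
                    G           D           B           E
  Initial  7.8944e-04      0.4106        3.94      0.1038
  Change  -1.0955e-04 -1.0955e-04 -5.4775e-05  1.6432e-04
  Equil    6.7989e-04      0.4105        3.94       0.104
  solve Keq expr → x = 5.4775e-05; check Q = 3663
Then add 0.03953 M of E.
Step 3:
                    G           D           B           E
  Initial  6.7989e-04      0.4105        3.94      0.1435
  Change   4.1424e-04  4.1424e-04  2.0712e-04 -6.2136e-04
  Equil      0.001094      0.4109        3.94      0.1429
  solve Keq expr → x = -2.0712e-04; check Q = 3663

Direction: reverse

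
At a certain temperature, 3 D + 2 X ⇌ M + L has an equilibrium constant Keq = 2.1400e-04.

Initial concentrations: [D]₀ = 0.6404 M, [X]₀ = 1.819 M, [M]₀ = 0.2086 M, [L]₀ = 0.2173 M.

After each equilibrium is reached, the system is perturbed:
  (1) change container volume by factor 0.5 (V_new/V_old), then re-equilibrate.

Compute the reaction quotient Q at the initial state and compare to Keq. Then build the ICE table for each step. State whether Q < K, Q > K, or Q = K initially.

Q₀ = 0.05216; Q > K (proceeds reverse)

Q₀ = 0.05216 vs Keq = 2.1400e-04 ⇒ Q>K, reverse
Step 1:
                    D           X           M           L
  I            0.6404       1.819      0.2086      0.2173
  C            0.5194      0.3463     -0.1731     -0.1731
  E              1.16       2.165     0.03545     0.04415
  solve Keq expr → x = -0.1731; check Q = 2.1400e-04
Then change container volume by factor 0.5 (V_new/V_old).
Step 2:
                    D           X           M           L
  I              2.32       4.331     0.07091     0.08831
  C           -0.2879     -0.1919     0.09595     0.09595
  E             2.032       4.139      0.1669      0.1843
  solve Keq expr → x = 0.09595; check Q = 2.1400e-04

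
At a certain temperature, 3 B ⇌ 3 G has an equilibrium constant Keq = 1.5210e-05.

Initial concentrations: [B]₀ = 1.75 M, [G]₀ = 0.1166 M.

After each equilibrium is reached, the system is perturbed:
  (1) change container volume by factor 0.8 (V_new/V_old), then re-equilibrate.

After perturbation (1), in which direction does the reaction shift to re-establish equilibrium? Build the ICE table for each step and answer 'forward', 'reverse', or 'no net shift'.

Q₀ = 2.9579e-04 vs Keq = 1.5210e-05 ⇒ Q>K, reverse
Step 1:
                    B           G
  Initial        1.75      0.1166
  Change      0.07147    -0.07147
  Equil         1.821     0.04513
  solve Keq expr → x = -0.02382; check Q = 1.5210e-05
Then change container volume by factor 0.8 (V_new/V_old).
Step 2:
                    B           G
  Initial       2.277     0.05641
  Change            0           0
  Equil         2.277     0.05641
  solve Keq expr → x = 0; check Q = 1.5210e-05

Direction: no net shift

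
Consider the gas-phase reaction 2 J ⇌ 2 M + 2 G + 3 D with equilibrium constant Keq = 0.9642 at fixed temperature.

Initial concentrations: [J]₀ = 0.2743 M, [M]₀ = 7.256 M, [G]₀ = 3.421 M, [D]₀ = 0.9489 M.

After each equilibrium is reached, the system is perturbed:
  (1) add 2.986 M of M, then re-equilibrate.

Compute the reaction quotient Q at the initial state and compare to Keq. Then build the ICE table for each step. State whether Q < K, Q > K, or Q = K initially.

Q₀ = 6997 vs Keq = 0.9642 ⇒ Q>K, reverse
Step 1:
                  J         M         G         D
  I          0.2743     7.256     3.421    0.9489
  C          0.5518   -0.5518   -0.5518   -0.8277
  E          0.8261     6.704     2.869    0.1212
  solve Keq expr → x = -0.2759; check Q = 0.9642
Then add 2.986 M of M.
Step 2:
                  J         M         G         D
  I          0.8261      9.69     2.869    0.1212
  C         0.01643  -0.01643  -0.01643  -0.02465
  E          0.8426     9.674     2.853   0.09651
  solve Keq expr → x = -0.008217; check Q = 0.9642

Q₀ = 6997; Q > K (proceeds reverse)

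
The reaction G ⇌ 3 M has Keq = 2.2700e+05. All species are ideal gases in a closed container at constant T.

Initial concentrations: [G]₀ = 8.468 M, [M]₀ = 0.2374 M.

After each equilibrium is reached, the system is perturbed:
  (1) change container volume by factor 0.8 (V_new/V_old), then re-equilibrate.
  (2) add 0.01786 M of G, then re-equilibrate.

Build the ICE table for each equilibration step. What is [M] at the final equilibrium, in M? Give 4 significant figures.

Q₀ = 0.00158 vs Keq = 2.2700e+05 ⇒ Q<K, forward
Step 1:
                    G           M
  I             8.468      0.2374
  C            -8.396       25.19
  E            0.0724       25.42
  solve Keq expr → x = 8.396; check Q = 2.2700e+05
Then change container volume by factor 0.8 (V_new/V_old).
Step 2:
                    G           M
  I            0.0905       31.78
  C           0.04895     -0.1469
  E            0.1394       31.63
  solve Keq expr → x = -0.04895; check Q = 2.2700e+05
Then add 0.01786 M of G.
Step 3:
                    G           M
  I            0.1573       31.63
  C          -0.01718     0.05153
  E            0.1401       31.68
  solve Keq expr → x = 0.01718; check Q = 2.2700e+05

[M]_eq = 31.68 M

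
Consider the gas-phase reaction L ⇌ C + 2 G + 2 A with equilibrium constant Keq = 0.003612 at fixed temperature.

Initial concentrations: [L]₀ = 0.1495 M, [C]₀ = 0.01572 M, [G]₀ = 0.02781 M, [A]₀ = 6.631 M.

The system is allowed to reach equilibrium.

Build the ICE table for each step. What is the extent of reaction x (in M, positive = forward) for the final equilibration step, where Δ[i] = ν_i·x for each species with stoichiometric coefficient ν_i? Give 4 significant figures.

x = 4.7000e-05 M

Q₀ = 0.003576 vs Keq = 0.003612 ⇒ Q<K, forward
Step 1:
                  L         C         G         A
  init       0.1495   0.01572   0.02781     6.631
  Δ       -4.7000e-05 4.7000e-05 9.4000e-05 9.4000e-05
  eq         0.1495   0.01577    0.0279     6.631
  solve Keq expr → x = 4.7000e-05; check Q = 0.003612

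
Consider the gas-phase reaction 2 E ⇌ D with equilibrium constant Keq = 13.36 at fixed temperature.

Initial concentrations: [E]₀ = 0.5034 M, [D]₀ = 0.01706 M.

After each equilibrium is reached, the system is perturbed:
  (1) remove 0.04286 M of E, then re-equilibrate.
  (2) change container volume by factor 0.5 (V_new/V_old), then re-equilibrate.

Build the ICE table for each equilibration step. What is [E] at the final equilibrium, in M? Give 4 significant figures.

Q₀ = 0.06732 vs Keq = 13.36 ⇒ Q<K, forward
Step 1:
                  E         D
  init       0.5034   0.01706
  Δ          -0.379    0.1895
  eq         0.1244    0.2066
  solve Keq expr → x = 0.1895; check Q = 13.36
Then remove 0.04286 M of E.
Step 2:
                  E         D
  init      0.08149    0.2066
  Δ         0.03714  -0.01857
  eq         0.1186     0.188
  solve Keq expr → x = -0.01857; check Q = 13.36
Then change container volume by factor 0.5 (V_new/V_old).
Step 3:
                  E         D
  init       0.2373     0.376
  Δ        -0.06264   0.03132
  eq         0.1746    0.4074
  solve Keq expr → x = 0.03132; check Q = 13.36

[E]_eq = 0.1746 M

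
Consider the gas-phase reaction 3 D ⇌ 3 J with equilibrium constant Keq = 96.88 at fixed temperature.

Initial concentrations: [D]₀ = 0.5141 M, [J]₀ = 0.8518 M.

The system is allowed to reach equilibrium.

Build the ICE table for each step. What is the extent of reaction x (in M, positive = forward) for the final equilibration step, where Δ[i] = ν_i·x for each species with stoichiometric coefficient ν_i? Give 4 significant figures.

Q₀ = 4.549 vs Keq = 96.88 ⇒ Q<K, forward
Step 1:
                   D          J
  I           0.5141     0.8518
  C          -0.2699     0.2699
  E           0.2442      1.122
  solve Keq expr → x = 0.08996; check Q = 96.88

x = 0.08996 M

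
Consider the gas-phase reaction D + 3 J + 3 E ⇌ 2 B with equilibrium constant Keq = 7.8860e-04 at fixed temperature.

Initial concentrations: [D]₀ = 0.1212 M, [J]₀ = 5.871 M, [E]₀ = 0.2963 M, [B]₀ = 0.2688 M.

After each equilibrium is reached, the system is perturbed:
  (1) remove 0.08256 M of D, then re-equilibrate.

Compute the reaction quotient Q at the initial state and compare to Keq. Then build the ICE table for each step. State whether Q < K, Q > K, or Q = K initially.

Q₀ = 0.1132 vs Keq = 7.8860e-04 ⇒ Q>K, reverse
Step 1:
                   D          J          E          B
  Initial     0.1212      5.871     0.2963     0.2688
  Change     0.09174     0.2752     0.2752    -0.1835
  Equil       0.2129      6.146     0.5715    0.08532
  solve Keq expr → x = -0.09174; check Q = 7.8860e-04
Then remove 0.08256 M of D.
Step 2:
                   D          J          E          B
  Initial     0.1304      6.146     0.5715    0.08532
  Change    0.006514    0.01954    0.01954   -0.01303
  Equil       0.1369      6.166     0.5911    0.07229
  solve Keq expr → x = -0.006514; check Q = 7.8860e-04

Q₀ = 0.1132; Q > K (proceeds reverse)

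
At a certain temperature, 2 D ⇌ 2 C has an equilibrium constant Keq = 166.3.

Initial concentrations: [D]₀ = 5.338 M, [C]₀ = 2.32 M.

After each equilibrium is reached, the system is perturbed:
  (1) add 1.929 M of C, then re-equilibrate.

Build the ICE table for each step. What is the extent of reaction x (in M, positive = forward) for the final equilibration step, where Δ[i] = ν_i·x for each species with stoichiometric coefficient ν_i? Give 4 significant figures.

Q₀ = 0.1889 vs Keq = 166.3 ⇒ Q<K, forward
Step 1:
                   D          C
  I            5.338       2.32
  C           -4.787      4.787
  E           0.5511      7.107
  solve Keq expr → x = 2.393; check Q = 166.3
Then add 1.929 M of C.
Step 2:
                   D          C
  I           0.5511      9.036
  C           0.1388    -0.1388
  E           0.6899      8.897
  solve Keq expr → x = -0.06941; check Q = 166.3

x = -0.06941 M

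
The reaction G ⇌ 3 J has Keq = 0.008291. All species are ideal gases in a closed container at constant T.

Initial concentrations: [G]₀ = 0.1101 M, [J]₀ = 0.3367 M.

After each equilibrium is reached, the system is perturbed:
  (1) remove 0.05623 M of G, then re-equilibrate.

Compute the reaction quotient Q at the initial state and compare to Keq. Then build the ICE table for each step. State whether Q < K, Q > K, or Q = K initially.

Q₀ = 0.3467; Q > K (proceeds reverse)

Q₀ = 0.3467 vs Keq = 0.008291 ⇒ Q>K, reverse
Step 1:
                  G         J
  I          0.1101    0.3367
  C         0.07386   -0.2216
  E           0.184    0.1151
  solve Keq expr → x = -0.07386; check Q = 0.008291
Then remove 0.05623 M of G.
Step 2:
                  G         J
  I          0.1277    0.1151
  C        0.004039  -0.01212
  E          0.1318     0.103
  solve Keq expr → x = -0.004039; check Q = 0.008291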